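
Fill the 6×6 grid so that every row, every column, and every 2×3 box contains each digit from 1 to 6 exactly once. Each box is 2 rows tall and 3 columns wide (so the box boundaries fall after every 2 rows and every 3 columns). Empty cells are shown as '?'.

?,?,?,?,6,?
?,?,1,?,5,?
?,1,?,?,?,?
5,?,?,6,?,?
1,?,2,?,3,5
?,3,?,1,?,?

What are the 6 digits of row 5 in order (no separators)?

162435

row 5, column 4 = 4: row 5 has {1,2,3,5}; col 4 has {1,6}; box has {1,3,5} → only 4 remains.
row 6, column 5 = 2 (sole candidate).
row 6, column 6 = 6 (sole candidate).
row 3, column 5 = 4 (sole candidate).
row 4, column 5 = 1 (sole candidate).
row 5, column 2 = 6: row 5 has {1,2,3,4,5}; col 2 has {1,3}; box has {1,2,3} → only 6 remains.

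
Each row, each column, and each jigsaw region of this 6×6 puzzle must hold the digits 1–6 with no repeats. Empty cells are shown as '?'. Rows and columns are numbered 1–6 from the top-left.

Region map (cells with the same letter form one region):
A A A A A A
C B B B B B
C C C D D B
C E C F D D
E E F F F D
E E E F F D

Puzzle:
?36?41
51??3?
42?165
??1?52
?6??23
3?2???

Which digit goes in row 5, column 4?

row 1, column 1 = 2 (sole candidate).
row 1, column 4 = 5 (sole candidate).
row 2, column 3 = 4 (sole candidate).
row 2, column 6 = 6 (sole candidate).
row 3, column 3 = 3 (sole candidate).
row 4, column 1 = 6 (sole candidate).
row 4, column 2 = 4 (sole candidate).
row 4, column 4 = 3 (sole candidate).
row 5, column 1 = 1 (sole candidate).
row 5, column 3 = 5 (sole candidate).
row 5, column 4 = 4: row 5 has {1,2,3,5,6}; col 4 has {1,3,5}; region has {2,3,5} → only 4 remains.

4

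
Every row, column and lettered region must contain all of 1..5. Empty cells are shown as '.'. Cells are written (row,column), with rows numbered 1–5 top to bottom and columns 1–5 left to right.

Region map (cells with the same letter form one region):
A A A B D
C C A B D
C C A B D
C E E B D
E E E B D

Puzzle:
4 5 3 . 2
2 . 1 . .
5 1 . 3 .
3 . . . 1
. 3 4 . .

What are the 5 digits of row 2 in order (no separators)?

24153

(1,4) = 1 (sole candidate).
(2,2) = 4: row 2 has {1,2}; col 2 has {1,3,5}; region has {1,2,3,5} → only 4 remains.
(2,4) = 5: row 2 has {1,2,4}; col 4 has {1,3}; region has {1,3} → only 5 remains.
(2,5) = 3: row 2 has {1,2,4,5}; col 5 has {1,2}; region has {1,2} → only 3 remains.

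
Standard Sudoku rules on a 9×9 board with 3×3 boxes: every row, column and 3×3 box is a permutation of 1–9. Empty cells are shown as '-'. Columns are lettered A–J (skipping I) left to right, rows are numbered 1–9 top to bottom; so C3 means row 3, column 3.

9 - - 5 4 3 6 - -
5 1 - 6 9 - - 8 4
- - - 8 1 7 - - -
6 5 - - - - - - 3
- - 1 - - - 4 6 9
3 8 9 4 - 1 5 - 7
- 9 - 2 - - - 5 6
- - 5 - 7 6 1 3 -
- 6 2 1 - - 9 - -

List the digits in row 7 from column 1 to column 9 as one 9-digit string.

193284756

F2 = 2 (sole candidate).
H6 = 2 (sole candidate).
B8 = 4 (sole candidate).
D8 = 9 (sole candidate).
J9 = 8 (sole candidate).
H3 = 9 (sole candidate).
D4 = 7 (sole candidate).
G4 = 8 (sole candidate).
H4 = 1 (sole candidate).
D5 = 3 (sole candidate).
E6 = 6 (sole candidate).
G7 = 7: row 7 has {2,5,6,9}; col 7 has {1,4,5,6,8,9}; box has {1,3,5,6,8,9} → only 7 remains.
A8 = 8 (sole candidate).
J8 = 2 (sole candidate).
A9 = 7 (sole candidate).
H9 = 4 (sole candidate).
H1 = 7 (sole candidate).
J1 = 1 (sole candidate).
G2 = 3 (sole candidate).
G3 = 2 (sole candidate).
J3 = 5 (sole candidate).
C4 = 4 (sole candidate).
E4 = 2 (sole candidate).
F4 = 9 (sole candidate).
A5 = 2 (sole candidate).
B5 = 7 (sole candidate).
A7 = 1: row 7 has {2,5,6,7,9}; col 1 has {2,3,5,6,7,8,9}; box has {2,4,5,6,7,8,9} → only 1 remains.
C7 = 3: row 7 has {1,2,5,6,7,9}; col 3 has {1,2,4,5,9}; box has {1,2,4,5,6,7,8,9} → only 3 remains.
E7 = 8: row 7 has {1,2,3,5,6,7,9}; col 5 has {1,2,4,6,7,9}; box has {1,2,6,7,9} → only 8 remains.
F7 = 4: row 7 has {1,2,3,5,6,7,8,9}; col 6 has {1,2,3,6,7,9}; box has {1,2,6,7,8,9} → only 4 remains.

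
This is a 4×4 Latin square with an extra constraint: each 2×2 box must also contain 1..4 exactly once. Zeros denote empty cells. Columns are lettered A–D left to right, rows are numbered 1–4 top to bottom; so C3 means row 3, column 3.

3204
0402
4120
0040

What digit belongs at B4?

3

C1 = 1 (sole candidate).
A2 = 1 (sole candidate).
C2 = 3 (sole candidate).
D3 = 3 (sole candidate).
A4 = 2 (sole candidate).
B4 = 3: row 4 has {2,4}; col 2 has {1,2,4}; box has {1,2,4} → only 3 remains.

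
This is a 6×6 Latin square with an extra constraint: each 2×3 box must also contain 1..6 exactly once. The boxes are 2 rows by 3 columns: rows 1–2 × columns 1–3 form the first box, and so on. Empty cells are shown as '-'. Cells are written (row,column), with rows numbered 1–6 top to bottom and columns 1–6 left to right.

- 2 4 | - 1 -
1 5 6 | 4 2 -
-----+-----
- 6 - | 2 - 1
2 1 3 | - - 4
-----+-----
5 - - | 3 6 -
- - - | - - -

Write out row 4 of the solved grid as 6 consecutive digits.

(1,1) = 3: row 1 has {1,2,4}; col 1 has {1,2,5}; box has {1,2,4,5,6} → only 3 remains.
(2,6) = 3: row 2 has {1,2,4,5,6}; col 6 has {1,4}; box has {1,2,4} → only 3 remains.
(3,1) = 4: row 3 has {1,2,6}; col 1 has {1,2,3,5}; box has {1,2,3,6} → only 4 remains.
(3,3) = 5: row 3 has {1,2,4,6}; col 3 has {3,4,6}; box has {1,2,3,4,6} → only 5 remains.
(3,5) = 3: row 3 has {1,2,4,5,6}; col 5 has {1,2,6}; box has {1,2,4} → only 3 remains.
(4,5) = 5: row 4 has {1,2,3,4}; col 5 has {1,2,3,6}; box has {1,2,3,4} → only 5 remains.
(5,2) = 4: row 5 has {3,5,6}; col 2 has {1,2,5,6}; box has {5} → only 4 remains.
(5,6) = 2: row 5 has {3,4,5,6}; col 6 has {1,3,4}; box has {3,6} → only 2 remains.
(6,1) = 6: row 6 has {}; col 1 has {1,2,3,4,5}; box has {4,5} → only 6 remains.
(6,2) = 3: row 6 has {6}; col 2 has {1,2,4,5,6}; box has {4,5,6} → only 3 remains.
(6,5) = 4: row 6 has {3,6}; col 5 has {1,2,3,5,6}; box has {2,3,6} → only 4 remains.
(6,6) = 5: row 6 has {3,4,6}; col 6 has {1,2,3,4}; box has {2,3,4,6} → only 5 remains.
(1,6) = 6: row 1 has {1,2,3,4}; col 6 has {1,2,3,4,5}; box has {1,2,3,4} → only 6 remains.
(4,4) = 6: row 4 has {1,2,3,4,5}; col 4 has {2,3,4}; box has {1,2,3,4,5} → only 6 remains.

213654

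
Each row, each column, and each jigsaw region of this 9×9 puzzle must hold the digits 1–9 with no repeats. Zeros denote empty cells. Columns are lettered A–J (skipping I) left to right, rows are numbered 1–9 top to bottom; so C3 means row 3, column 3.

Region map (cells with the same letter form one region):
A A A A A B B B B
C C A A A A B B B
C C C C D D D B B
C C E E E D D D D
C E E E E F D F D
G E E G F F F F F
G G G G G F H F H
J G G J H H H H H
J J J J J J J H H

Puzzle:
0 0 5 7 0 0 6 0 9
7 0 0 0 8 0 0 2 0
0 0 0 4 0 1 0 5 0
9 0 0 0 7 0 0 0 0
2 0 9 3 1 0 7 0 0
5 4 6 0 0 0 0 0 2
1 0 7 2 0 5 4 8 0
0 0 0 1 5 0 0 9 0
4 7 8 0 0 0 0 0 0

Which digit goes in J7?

3

A1 = 3 (sole candidate).
C3 = 3 (sole candidate).
C4 = 2 (sole candidate).
A8 = 6 (sole candidate).
C8 = 4 (sole candidate).
C2 = 1 (sole candidate).
G2 = 3 (sole candidate).
J2 = 4 (sole candidate).
A3 = 8 (sole candidate).
B3 = 6 (sole candidate).
J3 = 7 (sole candidate).
B1 = 2 (sole candidate).
E1 = 4 (sole candidate).
F1 = 8 (sole candidate).
H1 = 1 (sole candidate).
B2 = 5 (sole candidate).
B4 = 1 (sole candidate).
B5 = 8 (sole candidate).
B8 = 3 (sole candidate).
J8 = 8 (sole candidate).
D4 = 5 (sole candidate).
G4 = 8 (sole candidate).
B7 = 9 (sole candidate).
E7 = 6 (sole candidate).
J7 = 3: row 7 has {1,2,4,5,6,7,8,9}; col 9 has {2,4,7,8,9}; region has {4,5,8,9} → only 3 remains.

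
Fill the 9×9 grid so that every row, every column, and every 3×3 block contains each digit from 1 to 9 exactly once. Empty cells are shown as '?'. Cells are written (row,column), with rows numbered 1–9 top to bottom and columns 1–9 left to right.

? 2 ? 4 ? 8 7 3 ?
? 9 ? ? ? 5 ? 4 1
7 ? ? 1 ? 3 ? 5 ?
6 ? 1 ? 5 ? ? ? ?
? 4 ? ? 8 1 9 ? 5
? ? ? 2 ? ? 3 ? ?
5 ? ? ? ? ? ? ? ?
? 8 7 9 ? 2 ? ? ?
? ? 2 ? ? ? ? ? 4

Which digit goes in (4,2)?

(1,1) = 1 (sole candidate).
(3,2) = 6 (sole candidate).
(5,3) = 3 (sole candidate).
(1,3) = 5 (sole candidate).
(2,3) = 8 (sole candidate).
(3,3) = 4 (sole candidate).
(4,2) = 7: row 4 has {1,5,6}; col 2 has {2,4,6,8,9}; box has {1,3,4,6} → only 7 remains.

7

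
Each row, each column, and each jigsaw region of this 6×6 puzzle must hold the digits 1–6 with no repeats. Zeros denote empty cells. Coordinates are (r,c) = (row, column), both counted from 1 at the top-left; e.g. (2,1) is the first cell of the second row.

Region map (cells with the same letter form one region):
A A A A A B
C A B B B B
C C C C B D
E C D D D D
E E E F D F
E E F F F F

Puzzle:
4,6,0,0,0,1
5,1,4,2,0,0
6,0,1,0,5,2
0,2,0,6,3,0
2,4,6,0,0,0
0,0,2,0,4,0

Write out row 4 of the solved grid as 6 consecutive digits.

125634

(1,5) = 2: row 1 has {1,4,6}; col 5 has {3,4,5}; region has {1,4,6} → only 2 remains.
(2,5) = 6: row 2 has {1,2,4,5}; col 5 has {2,3,4,5}; region has {1,2,4,5} → only 6 remains.
(2,6) = 3: row 2 has {1,2,4,5,6}; col 6 has {1,2}; region has {1,2,4,5,6} → only 3 remains.
(3,2) = 3: row 3 has {1,2,5,6}; col 2 has {1,2,4,6}; region has {1,2,5,6} → only 3 remains.
(3,4) = 4: row 3 has {1,2,3,5,6}; col 4 has {2,6}; region has {1,2,3,5,6} → only 4 remains.
(4,1) = 1: row 4 has {2,3,6}; col 1 has {2,4,5,6}; region has {2,4,6} → only 1 remains.
(4,3) = 5: row 4 has {1,2,3,6}; col 3 has {1,2,4,6}; region has {2,3,6} → only 5 remains.
(4,6) = 4: row 4 has {1,2,3,5,6}; col 6 has {1,2,3}; region has {2,3,5,6} → only 4 remains.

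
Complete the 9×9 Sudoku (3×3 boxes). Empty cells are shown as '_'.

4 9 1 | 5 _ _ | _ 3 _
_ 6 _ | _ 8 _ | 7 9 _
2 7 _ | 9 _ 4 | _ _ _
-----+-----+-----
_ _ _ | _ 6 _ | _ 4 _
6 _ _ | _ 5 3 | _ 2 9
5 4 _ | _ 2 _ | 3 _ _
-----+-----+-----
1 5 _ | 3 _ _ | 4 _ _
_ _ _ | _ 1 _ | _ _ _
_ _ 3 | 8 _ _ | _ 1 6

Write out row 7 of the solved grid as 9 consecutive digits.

156397482

row 1, column 5 = 7 (sole candidate).
row 2, column 1 = 3 (sole candidate).
row 2, column 3 = 5 (sole candidate).
row 3, column 3 = 8 (sole candidate).
row 3, column 5 = 3 (sole candidate).
row 5, column 3 = 7 (sole candidate).
row 6, column 3 = 9 (sole candidate).
row 7, column 5 = 9: row 7 has {1,3,4,5}; col 5 has {1,2,3,5,6,7,8}; box has {1,3,8} → only 9 remains.
row 9, column 2 = 2 (sole candidate).
row 9, column 5 = 4 (sole candidate).
row 4, column 1 = 8 (sole candidate).
row 4, column 3 = 2 (sole candidate).
row 5, column 2 = 1 (sole candidate).
row 5, column 4 = 4 (sole candidate).
row 5, column 7 = 8 (sole candidate).
row 7, column 3 = 6: row 7 has {1,3,4,5,9}; col 3 has {1,2,3,5,7,8,9}; box has {1,2,3,5} → only 6 remains.
row 8, column 2 = 8 (sole candidate).
row 8, column 3 = 4 (sole candidate).
row 4, column 2 = 3 (sole candidate).
row 1, column 9 = 8 (hidden single in row 1).
row 2, column 9 = 4 (hidden single in row 2).
row 4, column 6 = 9 (hidden single in row 4).
row 6, column 6 = 8 (hidden single in row 6).
row 6, column 8 = 6 (hidden single in row 6).
row 3, column 8 = 5 (sole candidate).
row 3, column 9 = 1 (sole candidate).
row 6, column 9 = 7 (sole candidate).
row 7, column 9 = 2: row 7 has {1,3,4,5,6,9}; col 9 has {1,4,6,7,8,9}; box has {1,4,6} → only 2 remains.
row 8, column 8 = 7 (sole candidate).
row 3, column 7 = 6 (sole candidate).
row 4, column 9 = 5 (sole candidate).
row 6, column 4 = 1 (sole candidate).
row 7, column 6 = 7: row 7 has {1,2,3,4,5,6,9}; col 6 has {3,4,8,9}; box has {1,3,4,8,9} → only 7 remains.
row 7, column 8 = 8: row 7 has {1,2,3,4,5,6,7,9}; col 8 has {1,2,3,4,5,6,7,9}; box has {1,2,4,6,7} → only 8 remains.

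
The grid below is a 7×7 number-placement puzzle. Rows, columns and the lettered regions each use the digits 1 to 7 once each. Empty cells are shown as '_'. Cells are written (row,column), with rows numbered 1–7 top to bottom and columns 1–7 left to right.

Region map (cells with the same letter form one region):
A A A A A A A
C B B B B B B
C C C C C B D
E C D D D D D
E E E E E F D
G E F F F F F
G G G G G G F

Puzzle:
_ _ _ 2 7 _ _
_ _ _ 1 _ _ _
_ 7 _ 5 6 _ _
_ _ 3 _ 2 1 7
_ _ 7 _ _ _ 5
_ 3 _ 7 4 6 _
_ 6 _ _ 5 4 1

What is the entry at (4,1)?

(2,5) = 3: row 2 has {1}; col 5 has {2,4,5,6,7}; region has {1} → only 3 remains.
(3,6) = 2: row 3 has {5,6,7}; col 6 has {1,4,6}; region has {1,3} → only 2 remains.
(3,7) = 4: row 3 has {2,5,6,7}; col 7 has {1,5,7}; region has {1,2,3,5,7} → only 4 remains.
(4,2) = 4: row 4 has {1,2,3,7}; col 2 has {3,6,7}; region has {5,6,7} → only 4 remains.
(4,4) = 6: row 4 has {1,2,3,4,7}; col 4 has {1,2,5,7}; region has {1,2,3,4,5,7} → only 6 remains.
(5,4) = 4: row 5 has {5,7}; col 4 has {1,2,5,6,7}; region has {3,7} → only 4 remains.
(5,5) = 1: row 5 has {4,5,7}; col 5 has {2,3,4,5,6,7}; region has {3,4,7} → only 1 remains.
(5,6) = 3: row 5 has {1,4,5,7}; col 6 has {1,2,4,6}; region has {1,4,6,7} → only 3 remains.
(6,7) = 2: row 6 has {3,4,6,7}; col 7 has {1,4,5,7}; region has {1,3,4,6,7} → only 2 remains.
(7,3) = 2: row 7 has {1,4,5,6}; col 3 has {3,7}; region has {4,5,6} → only 2 remains.
(7,4) = 3: row 7 has {1,2,4,5,6}; col 4 has {1,2,4,5,6,7}; region has {2,4,5,6} → only 3 remains.
(1,6) = 5: row 1 has {2,7}; col 6 has {1,2,3,4,6}; region has {2,7} → only 5 remains.
(2,1) = 2: row 2 has {1,3}; col 1 has {}; region has {4,5,6,7} → only 2 remains.
(2,2) = 5: row 2 has {1,2,3}; col 2 has {3,4,6,7}; region has {1,2,3} → only 5 remains.
(2,6) = 7: row 2 has {1,2,3,5}; col 6 has {1,2,3,4,5,6}; region has {1,2,3,5} → only 7 remains.
(2,7) = 6: row 2 has {1,2,3,5,7}; col 7 has {1,2,4,5,7}; region has {1,2,3,5,7} → only 6 remains.
(3,3) = 1: row 3 has {2,4,5,6,7}; col 3 has {2,3,7}; region has {2,4,5,6,7} → only 1 remains.
(4,1) = 5: row 4 has {1,2,3,4,6,7}; col 1 has {2}; region has {1,3,4,7} → only 5 remains.

5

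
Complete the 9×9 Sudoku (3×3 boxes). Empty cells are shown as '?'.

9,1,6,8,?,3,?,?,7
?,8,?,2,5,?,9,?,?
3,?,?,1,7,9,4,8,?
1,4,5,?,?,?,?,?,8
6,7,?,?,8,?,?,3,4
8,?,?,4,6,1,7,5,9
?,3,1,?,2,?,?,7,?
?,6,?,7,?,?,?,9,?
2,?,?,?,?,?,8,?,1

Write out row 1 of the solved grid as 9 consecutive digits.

916843527

R1C5 = 4: row 1 has {1,3,6,7,8,9}; col 5 has {2,5,6,7,8}; box has {1,2,3,5,7,8,9} → only 4 remains.
R1C8 = 2: row 1 has {1,3,4,6,7,8,9}; col 8 has {3,5,7,8,9}; box has {4,7,8,9} → only 2 remains.
R2C6 = 6 (sole candidate).
R2C8 = 1 (sole candidate).
R2C9 = 3 (sole candidate).
R3C3 = 2 (sole candidate).
R4C8 = 6 (sole candidate).
R5C3 = 9 (sole candidate).
R5C4 = 5 (sole candidate).
R5C6 = 2 (sole candidate).
R5C7 = 1 (sole candidate).
R6C2 = 2 (sole candidate).
R6C3 = 3 (sole candidate).
R9C8 = 4 (sole candidate).
R1C7 = 5: row 1 has {1,2,3,4,6,7,8,9}; col 7 has {1,4,7,8,9}; box has {1,2,3,4,7,8,9} → only 5 remains.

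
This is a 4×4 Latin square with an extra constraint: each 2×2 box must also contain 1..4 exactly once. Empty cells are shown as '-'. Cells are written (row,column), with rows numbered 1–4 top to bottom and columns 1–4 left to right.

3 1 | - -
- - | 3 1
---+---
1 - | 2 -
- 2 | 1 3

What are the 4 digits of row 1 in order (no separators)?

3142

(1,3) = 4: row 1 has {1,3}; col 3 has {1,2,3}; box has {1,3} → only 4 remains.
(1,4) = 2: row 1 has {1,3,4}; col 4 has {1,3}; box has {1,3,4} → only 2 remains.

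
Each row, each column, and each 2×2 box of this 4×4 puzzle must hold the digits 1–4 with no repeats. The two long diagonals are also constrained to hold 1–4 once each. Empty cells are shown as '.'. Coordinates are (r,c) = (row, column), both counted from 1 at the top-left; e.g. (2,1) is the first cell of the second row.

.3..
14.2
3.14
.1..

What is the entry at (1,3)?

(1,1) = 2: row 1 has {3}; col 1 has {1,3}; box has {1,3,4}; main diagonal has {1,4} → only 2 remains.
(1,3) = 4: row 1 has {2,3}; col 3 has {1}; box has {2} → only 4 remains.

4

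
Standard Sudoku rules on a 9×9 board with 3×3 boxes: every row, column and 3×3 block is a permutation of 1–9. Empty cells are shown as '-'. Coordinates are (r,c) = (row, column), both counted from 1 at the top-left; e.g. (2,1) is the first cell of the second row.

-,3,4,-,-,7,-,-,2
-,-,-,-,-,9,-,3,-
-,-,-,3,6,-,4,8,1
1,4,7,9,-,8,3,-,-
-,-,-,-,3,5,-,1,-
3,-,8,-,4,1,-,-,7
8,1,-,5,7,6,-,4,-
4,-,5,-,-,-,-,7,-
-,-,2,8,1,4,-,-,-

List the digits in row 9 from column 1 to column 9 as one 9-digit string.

792814653

(1,4) = 1 (sole candidate).
(3,3) = 9 (sole candidate).
(3,6) = 2 (sole candidate).
(4,5) = 2 (sole candidate).
(5,3) = 6 (sole candidate).
(5,4) = 7 (sole candidate).
(6,4) = 6 (sole candidate).
(7,3) = 3 (sole candidate).
(7,9) = 9 (sole candidate).
(8,4) = 2 (sole candidate).
(8,5) = 9 (sole candidate).
(8,6) = 3 (sole candidate).
(2,3) = 1 (sole candidate).
(2,4) = 4 (sole candidate).
(7,7) = 2 (sole candidate).
(8,2) = 6 (sole candidate).
(8,9) = 8 (sole candidate).
(5,9) = 4 (sole candidate).
(8,7) = 1 (sole candidate).
(1,5) = 8 (hidden single in row 1).
(2,5) = 5 (sole candidate).
(2,9) = 6 (sole candidate).
(4,9) = 5 (sole candidate).
(6,7) = 9 (sole candidate).
(6,8) = 2 (sole candidate).
(9,9) = 3: row 9 has {1,2,4,8}; col 9 has {1,2,4,5,6,7,8,9}; box has {1,2,4,7,8,9} → only 3 remains.
(1,7) = 5 (sole candidate).
(1,8) = 9 (sole candidate).
(2,7) = 7 (sole candidate).
(4,8) = 6 (sole candidate).
(5,7) = 8 (sole candidate).
(6,2) = 5 (sole candidate).
(9,7) = 6: row 9 has {1,2,3,4,8}; col 7 has {1,2,3,4,5,7,8,9}; box has {1,2,3,4,7,8,9} → only 6 remains.
(9,8) = 5: row 9 has {1,2,3,4,6,8}; col 8 has {1,2,3,4,6,7,8,9}; box has {1,2,3,4,6,7,8,9} → only 5 remains.
(1,1) = 6 (sole candidate).
(2,1) = 2 (sole candidate).
(2,2) = 8 (sole candidate).
(3,2) = 7 (sole candidate).
(5,1) = 9 (sole candidate).
(5,2) = 2 (sole candidate).
(9,1) = 7: row 9 has {1,2,3,4,5,6,8}; col 1 has {1,2,3,4,6,8,9}; box has {1,2,3,4,5,6,8} → only 7 remains.
(9,2) = 9: row 9 has {1,2,3,4,5,6,7,8}; col 2 has {1,2,3,4,5,6,7,8}; box has {1,2,3,4,5,6,7,8} → only 9 remains.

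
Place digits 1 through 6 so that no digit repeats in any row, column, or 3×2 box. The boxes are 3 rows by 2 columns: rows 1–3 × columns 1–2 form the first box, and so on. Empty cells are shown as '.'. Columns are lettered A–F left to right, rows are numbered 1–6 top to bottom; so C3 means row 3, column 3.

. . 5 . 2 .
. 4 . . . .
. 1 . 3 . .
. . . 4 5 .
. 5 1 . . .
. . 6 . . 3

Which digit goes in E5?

4

C2 = 2 (sole candidate).
C3 = 4 (sole candidate).
E3 = 6 (sole candidate).
F3 = 5 (sole candidate).
C4 = 3 (sole candidate).
D5 = 2 (sole candidate).
E5 = 4: row 5 has {1,2,5}; col 5 has {2,5,6}; box has {3,5} → only 4 remains.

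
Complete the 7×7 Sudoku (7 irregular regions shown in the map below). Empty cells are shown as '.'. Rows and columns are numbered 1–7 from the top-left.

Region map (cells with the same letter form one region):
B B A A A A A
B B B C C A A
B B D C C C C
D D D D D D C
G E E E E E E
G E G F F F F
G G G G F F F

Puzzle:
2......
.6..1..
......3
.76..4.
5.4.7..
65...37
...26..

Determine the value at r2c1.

3

r6c3 = 1 (sole candidate).
r6c4 = 4 (sole candidate).
r6c5 = 2 (sole candidate).
r4c7 = 2 (hidden single in row 4).
r2c6 = 2 (hidden single in row 2).
r3c3 = 2 (hidden single in row 3).
r5c2 = 2 (hidden single in row 5).
r5c4 = 3 (hidden single in row 5).
r2c3 = 5 (hidden single in region B).
r2c4 = 7 (sole candidate).
r2c7 = 4 (sole candidate).
r2c1 = 3: row 2 has {1,2,4,5,6,7}; col 1 has {2,5,6}; region has {2,5,6} → only 3 remains.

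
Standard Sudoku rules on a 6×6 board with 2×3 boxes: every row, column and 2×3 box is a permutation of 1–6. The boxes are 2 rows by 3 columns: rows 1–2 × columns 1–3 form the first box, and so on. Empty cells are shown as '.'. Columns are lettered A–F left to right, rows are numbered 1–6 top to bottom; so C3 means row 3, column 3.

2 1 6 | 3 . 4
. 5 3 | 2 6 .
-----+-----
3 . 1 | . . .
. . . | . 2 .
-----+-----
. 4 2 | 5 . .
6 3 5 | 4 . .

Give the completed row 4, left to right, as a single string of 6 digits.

564123

E1 = 5 (sole candidate).
A2 = 4 (sole candidate).
F2 = 1 (sole candidate).
D3 = 6 (sole candidate).
E3 = 4 (sole candidate).
F3 = 5 (sole candidate).
A4 = 5: row 4 has {2}; col 1 has {2,3,4,6}; box has {1,3} → only 5 remains.
B4 = 6: row 4 has {2,5}; col 2 has {1,3,4,5}; box has {1,3,5} → only 6 remains.
C4 = 4: row 4 has {2,5,6}; col 3 has {1,2,3,5,6}; box has {1,3,5,6} → only 4 remains.
D4 = 1: row 4 has {2,4,5,6}; col 4 has {2,3,4,5,6}; box has {2,4,5,6} → only 1 remains.
F4 = 3: row 4 has {1,2,4,5,6}; col 6 has {1,4,5}; box has {1,2,4,5,6} → only 3 remains.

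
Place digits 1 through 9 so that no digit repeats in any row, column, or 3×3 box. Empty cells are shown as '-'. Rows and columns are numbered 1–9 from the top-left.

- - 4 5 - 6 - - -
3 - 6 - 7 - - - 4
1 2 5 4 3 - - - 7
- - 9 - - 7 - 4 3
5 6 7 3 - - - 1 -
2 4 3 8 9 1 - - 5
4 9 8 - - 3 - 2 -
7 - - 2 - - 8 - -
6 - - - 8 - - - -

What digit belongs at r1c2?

r2c2 = 8 (sole candidate).
r4c1 = 8 (sole candidate).
r4c2 = 1 (sole candidate).
r4c4 = 6 (sole candidate).
r4c7 = 2 (sole candidate).
r5c7 = 9 (sole candidate).
r5c9 = 8 (sole candidate).
r8c3 = 1 (sole candidate).
r9c3 = 2 (sole candidate).
r1c1 = 9 (sole candidate).
r1c2 = 7: row 1 has {4,5,6,9}; col 2 has {1,2,4,6,8,9}; box has {1,2,3,4,5,6,8,9} → only 7 remains.

7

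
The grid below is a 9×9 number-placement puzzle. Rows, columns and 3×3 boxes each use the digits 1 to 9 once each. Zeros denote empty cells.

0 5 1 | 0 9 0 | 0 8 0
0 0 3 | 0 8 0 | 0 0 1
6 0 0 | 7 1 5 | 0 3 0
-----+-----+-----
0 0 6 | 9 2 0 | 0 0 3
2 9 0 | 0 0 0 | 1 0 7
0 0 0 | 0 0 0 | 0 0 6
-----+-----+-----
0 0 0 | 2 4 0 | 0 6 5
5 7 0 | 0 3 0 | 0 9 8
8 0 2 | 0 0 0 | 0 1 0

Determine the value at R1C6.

R7C3 = 9 (sole candidate).
R8C3 = 4 (sole candidate).
R8C7 = 2 (sole candidate).
R9C9 = 4 (sole candidate).
R1C9 = 2 (sole candidate).
R3C3 = 8 (sole candidate).
R3C9 = 9 (sole candidate).
R5C3 = 5 (sole candidate).
R5C5 = 6 (sole candidate).
R5C8 = 4 (sole candidate).
R6C3 = 7 (sole candidate).
R6C5 = 5 (sole candidate).
R6C8 = 2 (sole candidate).
R9C5 = 7 (sole candidate).
R9C7 = 3 (sole candidate).
R3C7 = 4 (sole candidate).
R4C8 = 5 (sole candidate).
R7C7 = 7 (sole candidate).
R9C2 = 6 (sole candidate).
R9C4 = 5 (sole candidate).
R9C6 = 9 (sole candidate).
R1C7 = 6 (sole candidate).
R2C7 = 5 (sole candidate).
R2C8 = 7 (sole candidate).
R3C2 = 2 (sole candidate).
R4C7 = 8 (sole candidate).
R6C7 = 9 (sole candidate).
R2C2 = 4 (sole candidate).
R2C4 = 6 (sole candidate).
R2C6 = 2 (sole candidate).
R4C2 = 1 (sole candidate).
R7C2 = 3 (sole candidate).
R8C4 = 1 (sole candidate).
R8C6 = 6 (sole candidate).
R1C1 = 7 (sole candidate).
R2C1 = 9 (sole candidate).
R4C1 = 4 (sole candidate).
R4C6 = 7 (sole candidate).
R6C1 = 3 (sole candidate).
R6C2 = 8 (sole candidate).
R6C4 = 4 (sole candidate).
R6C6 = 1 (sole candidate).
R7C1 = 1 (sole candidate).
R7C6 = 8 (sole candidate).
R1C4 = 3 (sole candidate).
R1C6 = 4: row 1 has {1,2,3,5,6,7,8,9}; col 6 has {1,2,5,6,7,8,9}; box has {1,2,3,5,6,7,8,9} → only 4 remains.

4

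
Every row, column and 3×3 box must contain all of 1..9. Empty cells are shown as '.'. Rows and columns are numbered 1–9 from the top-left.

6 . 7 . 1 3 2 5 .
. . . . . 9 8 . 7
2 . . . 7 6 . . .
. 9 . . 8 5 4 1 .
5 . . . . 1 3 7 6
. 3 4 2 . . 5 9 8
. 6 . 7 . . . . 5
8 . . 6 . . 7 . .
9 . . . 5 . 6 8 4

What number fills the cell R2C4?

R1C9 = 9 (sole candidate).
R3C7 = 1 (sole candidate).
R3C9 = 3 (sole candidate).
R4C1 = 7 (sole candidate).
R4C4 = 3 (sole candidate).
R4C9 = 2 (sole candidate).
R6C1 = 1 (sole candidate).
R6C5 = 6 (sole candidate).
R6C6 = 7 (sole candidate).
R7C7 = 9 (sole candidate).
R8C9 = 1 (sole candidate).
R9C4 = 1 (sole candidate).
R9C6 = 2 (sole candidate).
R3C8 = 4 (sole candidate).
R4C3 = 6 (sole candidate).
R8C6 = 4 (sole candidate).
R9C2 = 7 (sole candidate).
R9C3 = 3 (sole candidate).
R2C8 = 6 (sole candidate).
R7C1 = 4 (sole candidate).
R7C5 = 3 (sole candidate).
R7C6 = 8 (sole candidate).
R7C8 = 2 (sole candidate).
R8C5 = 9 (sole candidate).
R8C8 = 3 (sole candidate).
R2C1 = 3 (sole candidate).
R5C5 = 4 (sole candidate).
R7C3 = 1 (sole candidate).
R2C3 = 5 (sole candidate).
R2C4 = 4: row 2 has {3,5,6,7,8,9}; col 4 has {1,2,3,6,7}; box has {1,3,6,7,9} → only 4 remains.

4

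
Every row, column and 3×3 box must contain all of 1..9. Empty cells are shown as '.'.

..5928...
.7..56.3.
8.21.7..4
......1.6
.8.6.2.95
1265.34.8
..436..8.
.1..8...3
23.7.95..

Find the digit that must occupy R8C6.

R2C4 = 4 (sole candidate).
R3C5 = 3 (sole candidate).
R4C4 = 8 (sole candidate).
R4C6 = 4 (sole candidate).
R6C8 = 7 (sole candidate).
R8C4 = 2 (sole candidate).
R8C6 = 5: row 8 has {1,2,3,8}; col 6 has {2,3,4,6,7,8,9}; box has {2,3,6,7,8,9} → only 5 remains.

5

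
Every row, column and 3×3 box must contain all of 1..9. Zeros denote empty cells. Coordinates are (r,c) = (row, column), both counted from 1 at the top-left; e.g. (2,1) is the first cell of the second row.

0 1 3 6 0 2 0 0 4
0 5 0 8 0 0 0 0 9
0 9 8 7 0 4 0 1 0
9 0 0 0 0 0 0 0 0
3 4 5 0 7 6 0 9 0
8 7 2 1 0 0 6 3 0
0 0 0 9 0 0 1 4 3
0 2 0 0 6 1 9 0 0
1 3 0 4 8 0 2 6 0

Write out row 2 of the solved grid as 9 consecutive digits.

654813729

(1,1) = 7: row 1 has {1,2,3,4,6}; col 1 has {1,3,8,9}; box has {1,3,5,8,9} → only 7 remains.
(2,6) = 3: row 2 has {5,8,9}; col 6 has {1,2,4,6}; box has {2,4,6,7,8} → only 3 remains.
(2,7) = 7: row 2 has {3,5,8,9}; col 7 has {1,2,6,9}; box has {1,4,9} → only 7 remains.
(2,8) = 2: row 2 has {3,5,7,8,9}; col 8 has {1,3,4,6,9}; box has {1,4,7,9} → only 2 remains.
(3,5) = 5: row 3 has {1,4,7,8,9}; col 5 has {6,7,8}; box has {2,3,4,6,7,8} → only 5 remains.
(3,7) = 3: row 3 has {1,4,5,7,8,9}; col 7 has {1,2,6,7,9}; box has {1,2,4,7,9} → only 3 remains.
(3,9) = 6: row 3 has {1,3,4,5,7,8,9}; col 9 has {3,4,9}; box has {1,2,3,4,7,9} → only 6 remains.
(4,2) = 6: row 4 has {9}; col 2 has {1,2,3,4,5,7,9}; box has {2,3,4,5,7,8,9} → only 6 remains.
(4,3) = 1: row 4 has {6,9}; col 3 has {2,3,5,8}; box has {2,3,4,5,6,7,8,9} → only 1 remains.
(5,4) = 2: row 5 has {3,4,5,6,7,9}; col 4 has {1,4,6,7,8,9}; box has {1,6,7} → only 2 remains.
(5,7) = 8: row 5 has {2,3,4,5,6,7,9}; col 7 has {1,2,3,6,7,9}; box has {3,6,9} → only 8 remains.
(5,9) = 1: row 5 has {2,3,4,5,6,7,8,9}; col 9 has {3,4,6,9}; box has {3,6,8,9} → only 1 remains.
(6,9) = 5: row 6 has {1,2,3,6,7,8}; col 9 has {1,3,4,6,9}; box has {1,3,6,8,9} → only 5 remains.
(7,2) = 8: row 7 has {1,3,4,9}; col 2 has {1,2,3,4,5,6,7,9}; box has {1,2,3} → only 8 remains.
(7,5) = 2: row 7 has {1,3,4,8,9}; col 5 has {5,6,7,8}; box has {1,4,6,8,9} → only 2 remains.
(9,9) = 7: row 9 has {1,2,3,4,6,8}; col 9 has {1,3,4,5,6,9}; box has {1,2,3,4,6,9} → only 7 remains.
(1,5) = 9: row 1 has {1,2,3,4,6,7}; col 5 has {2,5,6,7,8}; box has {2,3,4,5,6,7,8} → only 9 remains.
(1,7) = 5: row 1 has {1,2,3,4,6,7,9}; col 7 has {1,2,3,6,7,8,9}; box has {1,2,3,4,6,7,9} → only 5 remains.
(1,8) = 8: row 1 has {1,2,3,4,5,6,7,9}; col 8 has {1,2,3,4,6,9}; box has {1,2,3,4,5,6,7,9} → only 8 remains.
(2,5) = 1: row 2 has {2,3,5,7,8,9}; col 5 has {2,5,6,7,8,9}; box has {2,3,4,5,6,7,8,9} → only 1 remains.
(3,1) = 2: row 3 has {1,3,4,5,6,7,8,9}; col 1 has {1,3,7,8,9}; box has {1,3,5,7,8,9} → only 2 remains.
(4,7) = 4: row 4 has {1,6,9}; col 7 has {1,2,3,5,6,7,8,9}; box has {1,3,5,6,8,9} → only 4 remains.
(4,8) = 7: row 4 has {1,4,6,9}; col 8 has {1,2,3,4,6,8,9}; box has {1,3,4,5,6,8,9} → only 7 remains.
(4,9) = 2: row 4 has {1,4,6,7,9}; col 9 has {1,3,4,5,6,7,9}; box has {1,3,4,5,6,7,8,9} → only 2 remains.
(6,5) = 4: row 6 has {1,2,3,5,6,7,8}; col 5 has {1,2,5,6,7,8,9}; box has {1,2,6,7} → only 4 remains.
(6,6) = 9: row 6 has {1,2,3,4,5,6,7,8}; col 6 has {1,2,3,4,6}; box has {1,2,4,6,7} → only 9 remains.
(8,8) = 5: row 8 has {1,2,6,9}; col 8 has {1,2,3,4,6,7,8,9}; box has {1,2,3,4,6,7,9} → only 5 remains.
(8,9) = 8: row 8 has {1,2,5,6,9}; col 9 has {1,2,3,4,5,6,7,9}; box has {1,2,3,4,5,6,7,9} → only 8 remains.
(9,3) = 9: row 9 has {1,2,3,4,6,7,8}; col 3 has {1,2,3,5,8}; box has {1,2,3,8} → only 9 remains.
(9,6) = 5: row 9 has {1,2,3,4,6,7,8,9}; col 6 has {1,2,3,4,6,9}; box has {1,2,4,6,8,9} → only 5 remains.
(4,5) = 3: row 4 has {1,2,4,6,7,9}; col 5 has {1,2,4,5,6,7,8,9}; box has {1,2,4,6,7,9} → only 3 remains.
(4,6) = 8: row 4 has {1,2,3,4,6,7,9}; col 6 has {1,2,3,4,5,6,9}; box has {1,2,3,4,6,7,9} → only 8 remains.
(7,6) = 7: row 7 has {1,2,3,4,8,9}; col 6 has {1,2,3,4,5,6,8,9}; box has {1,2,4,5,6,8,9} → only 7 remains.
(8,1) = 4: row 8 has {1,2,5,6,8,9}; col 1 has {1,2,3,7,8,9}; box has {1,2,3,8,9} → only 4 remains.
(8,3) = 7: row 8 has {1,2,4,5,6,8,9}; col 3 has {1,2,3,5,8,9}; box has {1,2,3,4,8,9} → only 7 remains.
(8,4) = 3: row 8 has {1,2,4,5,6,7,8,9}; col 4 has {1,2,4,6,7,8,9}; box has {1,2,4,5,6,7,8,9} → only 3 remains.
(2,1) = 6: row 2 has {1,2,3,5,7,8,9}; col 1 has {1,2,3,4,7,8,9}; box has {1,2,3,5,7,8,9} → only 6 remains.
(2,3) = 4: row 2 has {1,2,3,5,6,7,8,9}; col 3 has {1,2,3,5,7,8,9}; box has {1,2,3,5,6,7,8,9} → only 4 remains.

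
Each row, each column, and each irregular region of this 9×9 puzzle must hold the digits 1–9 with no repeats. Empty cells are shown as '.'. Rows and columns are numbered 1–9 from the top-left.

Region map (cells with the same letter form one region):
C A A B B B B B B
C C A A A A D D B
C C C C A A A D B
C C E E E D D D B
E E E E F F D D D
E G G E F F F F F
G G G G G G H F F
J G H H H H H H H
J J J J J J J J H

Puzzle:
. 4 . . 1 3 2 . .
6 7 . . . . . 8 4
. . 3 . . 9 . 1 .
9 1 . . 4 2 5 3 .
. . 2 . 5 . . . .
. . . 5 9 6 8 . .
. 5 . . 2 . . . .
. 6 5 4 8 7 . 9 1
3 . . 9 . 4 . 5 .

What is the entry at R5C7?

4

R2C3 = 1: row 2 has {4,6,7,8}; col 3 has {2,3,5}; region has {4,9} → only 1 remains.
R2C5 = 3: row 2 has {1,4,6,7,8}; col 5 has {1,2,4,5,8,9}; region has {1,4,9} → only 3 remains.
R2C6 = 5: row 2 has {1,3,4,6,7,8}; col 6 has {2,3,4,6,7,9}; region has {1,3,4,9} → only 5 remains.
R2C7 = 9: row 2 has {1,3,4,5,6,7,8}; col 7 has {2,5,8}; region has {1,2,3,5,8} → only 9 remains.
R5C6 = 1: row 5 has {2,5}; col 6 has {2,3,4,5,6,7,9}; region has {5,6,8,9} → only 1 remains.
R6C2 = 3: row 6 has {5,6,8,9}; col 2 has {1,4,5,6,7}; region has {2,5,6} → only 3 remains.
R7C6 = 8: row 7 has {2,5}; col 6 has {1,2,3,4,5,6,7,9}; region has {2,3,5,6} → only 8 remains.
R8C1 = 2: row 8 has {1,4,5,6,7,8,9}; col 1 has {3,6,9}; region has {3,4,5,9} → only 2 remains.
R8C7 = 3: row 8 has {1,2,4,5,6,7,8,9}; col 7 has {2,5,8,9}; region has {1,4,5,7,8,9} → only 3 remains.
R9C2 = 8: row 9 has {3,4,5,9}; col 2 has {1,3,4,5,6,7}; region has {2,3,4,5,9} → only 8 remains.
R2C4 = 2: row 2 has {1,3,4,5,6,7,8,9}; col 4 has {4,5,9}; region has {1,3,4,5,9} → only 2 remains.
R3C2 = 2: row 3 has {1,3,9}; col 2 has {1,3,4,5,6,7,8}; region has {1,3,6,7,9} → only 2 remains.
R3C4 = 8: row 3 has {1,2,3,9}; col 4 has {2,4,5,9}; region has {1,2,3,6,7,9} → only 8 remains.
R5C2 = 9: row 5 has {1,2,5}; col 2 has {1,2,3,4,5,6,7,8}; region has {2,4,5} → only 9 remains.
R7C7 = 6: row 7 has {2,5,8}; col 7 has {2,3,5,8,9}; region has {1,3,4,5,7,8,9} → only 6 remains.
R9C9 = 2: row 9 has {3,4,5,8,9}; col 9 has {1,4}; region has {1,3,4,5,6,7,8,9} → only 2 remains.
R1C1 = 5: row 1 has {1,2,3,4}; col 1 has {2,3,6,9}; region has {1,2,3,6,7,8,9} → only 5 remains.
R3C1 = 4: row 3 has {1,2,3,8,9}; col 1 has {2,3,5,6,9}; region has {1,2,3,5,6,7,8,9} → only 4 remains.
R3C7 = 7: row 3 has {1,2,3,4,8,9}; col 7 has {2,3,5,6,8,9}; region has {1,2,3,4,5,9} → only 7 remains.
R5C7 = 4: row 5 has {1,2,5,9}; col 7 has {2,3,5,6,7,8,9}; region has {1,2,3,5,8,9} → only 4 remains.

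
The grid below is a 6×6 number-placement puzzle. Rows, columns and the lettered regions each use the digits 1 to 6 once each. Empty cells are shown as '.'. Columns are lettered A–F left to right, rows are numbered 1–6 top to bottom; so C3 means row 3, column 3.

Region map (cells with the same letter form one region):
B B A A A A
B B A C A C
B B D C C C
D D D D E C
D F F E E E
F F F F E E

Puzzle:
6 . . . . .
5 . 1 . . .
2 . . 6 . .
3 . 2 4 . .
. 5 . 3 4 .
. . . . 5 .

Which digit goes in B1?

1

D2 = 2 (sole candidate).
C3 = 5 (sole candidate).
A5 = 1 (sole candidate).
C5 = 6 (sole candidate).
F5 = 2 (sole candidate).
A6 = 4 (sole candidate).
C6 = 3 (sole candidate).
D6 = 1 (sole candidate).
F6 = 6 (sole candidate).
C1 = 4 (sole candidate).
D1 = 5 (sole candidate).
F1 = 3 (sole candidate).
E2 = 6 (sole candidate).
F2 = 4 (sole candidate).
F3 = 1 (sole candidate).
B4 = 6 (sole candidate).
E4 = 1 (sole candidate).
F4 = 5 (sole candidate).
B6 = 2 (sole candidate).
B1 = 1: row 1 has {3,4,5,6}; col 2 has {2,5,6}; region has {2,5,6} → only 1 remains.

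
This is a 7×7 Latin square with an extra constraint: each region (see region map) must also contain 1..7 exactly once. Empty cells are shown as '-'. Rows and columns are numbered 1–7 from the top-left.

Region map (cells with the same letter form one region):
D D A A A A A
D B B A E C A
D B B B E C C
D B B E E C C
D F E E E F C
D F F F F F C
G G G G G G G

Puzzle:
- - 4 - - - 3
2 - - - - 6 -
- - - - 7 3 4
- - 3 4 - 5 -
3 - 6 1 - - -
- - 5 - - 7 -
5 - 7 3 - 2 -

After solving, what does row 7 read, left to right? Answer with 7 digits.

5173426

r1c6 = 1 (sole candidate).
r2c3 = 1 (sole candidate).
r3c3 = 2 (sole candidate).
r4c5 = 2 (sole candidate).
r5c5 = 5 (sole candidate).
r5c6 = 4 (sole candidate).
r1c5 = 6 (sole candidate).
r2c5 = 3 (sole candidate).
r5c2 = 2 (sole candidate).
r5c7 = 7 (sole candidate).
r6c4 = 6 (sole candidate).
r6c5 = 1 (sole candidate).
r6c7 = 2 (sole candidate).
r7c5 = 4: row 7 has {2,3,5,7}; col 5 has {1,2,3,5,6,7}; region has {2,3,5,7} → only 4 remains.
r1c1 = 7 (sole candidate).
r1c2 = 5 (sole candidate).
r1c4 = 2 (sole candidate).
r2c7 = 5 (sole candidate).
r3c2 = 6 (sole candidate).
r3c4 = 5 (sole candidate).
r4c2 = 7 (sole candidate).
r4c7 = 1 (sole candidate).
r6c1 = 4 (sole candidate).
r6c2 = 3 (sole candidate).
r7c2 = 1: row 7 has {2,3,4,5,7}; col 2 has {2,3,5,6,7}; region has {2,3,4,5,7} → only 1 remains.
r7c7 = 6: row 7 has {1,2,3,4,5,7}; col 7 has {1,2,3,4,5,7}; region has {1,2,3,4,5,7} → only 6 remains.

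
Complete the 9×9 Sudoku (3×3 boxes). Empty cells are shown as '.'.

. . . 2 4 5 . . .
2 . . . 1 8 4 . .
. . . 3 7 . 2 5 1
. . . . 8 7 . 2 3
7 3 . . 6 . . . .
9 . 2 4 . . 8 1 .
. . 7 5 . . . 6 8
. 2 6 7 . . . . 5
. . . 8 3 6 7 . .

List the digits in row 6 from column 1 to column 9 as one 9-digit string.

row 3, column 6 = 9: row 3 has {1,2,3,5,7}; col 6 has {5,6,7,8}; box has {1,2,3,4,5,7,8} → only 9 remains.
row 6, column 5 = 5: row 6 has {1,2,4,8,9}; col 5 has {1,3,4,6,7,8}; box has {4,6,7,8} → only 5 remains.
row 6, column 6 = 3: row 6 has {1,2,4,5,8,9}; col 6 has {5,6,7,8,9}; box has {4,5,6,7,8} → only 3 remains.
row 8, column 5 = 9: row 8 has {2,5,6,7}; col 5 has {1,3,4,5,6,7,8}; box has {3,5,6,7,8} → only 9 remains.
row 2, column 4 = 6: row 2 has {1,2,4,8}; col 4 has {2,3,4,5,7,8}; box has {1,2,3,4,5,7,8,9} → only 6 remains.
row 6, column 2 = 6: row 6 has {1,2,3,4,5,8,9}; col 2 has {2,3}; box has {2,3,7,9} → only 6 remains.
row 6, column 9 = 7: row 6 has {1,2,3,4,5,6,8,9}; col 9 has {1,3,5,8}; box has {1,2,3,8} → only 7 remains.

962453817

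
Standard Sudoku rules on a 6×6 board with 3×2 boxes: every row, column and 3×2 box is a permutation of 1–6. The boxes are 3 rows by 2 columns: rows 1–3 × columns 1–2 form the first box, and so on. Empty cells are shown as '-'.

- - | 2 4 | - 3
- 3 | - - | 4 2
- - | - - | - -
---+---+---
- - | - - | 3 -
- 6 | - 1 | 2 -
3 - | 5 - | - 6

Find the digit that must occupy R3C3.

R6C4 = 2: row 6 has {3,5,6}; col 4 has {1,4}; box has {1,5} → only 2 remains.
R6C5 = 1: row 6 has {2,3,5,6}; col 5 has {2,3,4}; box has {2,3,6} → only 1 remains.
R4C4 = 6: row 4 has {3}; col 4 has {1,2,4}; box has {1,2,5} → only 6 remains.
R6C2 = 4: row 6 has {1,2,3,5,6}; col 2 has {3,6}; box has {3,6} → only 4 remains.
R2C4 = 5: row 2 has {2,3,4}; col 4 has {1,2,4,6}; box has {2,4} → only 5 remains.
R3C4 = 3: row 3 has {}; col 4 has {1,2,4,5,6}; box has {2,4,5} → only 3 remains.
R4C3 = 4: row 4 has {3,6}; col 3 has {2,5}; box has {1,2,5,6} → only 4 remains.
R4C6 = 5: row 4 has {3,4,6}; col 6 has {2,3,6}; box has {1,2,3,6} → only 5 remains.
R5C1 = 5: row 5 has {1,2,6}; col 1 has {3}; box has {3,4,6} → only 5 remains.
R5C3 = 3: row 5 has {1,2,5,6}; col 3 has {2,4,5}; box has {1,2,4,5,6} → only 3 remains.
R5C6 = 4: row 5 has {1,2,3,5,6}; col 6 has {2,3,5,6}; box has {1,2,3,5,6} → only 4 remains.
R3C6 = 1: row 3 has {3}; col 6 has {2,3,4,5,6}; box has {2,3,4} → only 1 remains.
R3C3 = 6: row 3 has {1,3}; col 3 has {2,3,4,5}; box has {2,3,4,5} → only 6 remains.

6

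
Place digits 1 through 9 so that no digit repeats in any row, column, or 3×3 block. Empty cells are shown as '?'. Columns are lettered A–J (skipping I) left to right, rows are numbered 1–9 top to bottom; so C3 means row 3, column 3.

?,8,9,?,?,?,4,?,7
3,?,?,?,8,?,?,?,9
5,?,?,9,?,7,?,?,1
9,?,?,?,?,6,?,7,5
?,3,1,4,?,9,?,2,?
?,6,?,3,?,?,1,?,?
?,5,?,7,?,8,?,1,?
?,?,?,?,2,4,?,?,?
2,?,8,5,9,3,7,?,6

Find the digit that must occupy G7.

9

E4 = 1 (sole candidate).
J5 = 8 (sole candidate).
J6 = 4 (sole candidate).
E7 = 6 (sole candidate).
D8 = 1 (sole candidate).
J8 = 3 (sole candidate).
H9 = 4 (sole candidate).
G4 = 3 (sole candidate).
A5 = 7 (sole candidate).
E5 = 5 (sole candidate).
G5 = 6 (sole candidate).
A6 = 8 (sole candidate).
E6 = 7 (sole candidate).
F6 = 2 (sole candidate).
H6 = 9 (sole candidate).
A7 = 4 (sole candidate).
C7 = 3 (sole candidate).
J7 = 2 (sole candidate).
A8 = 6 (sole candidate).
C8 = 7 (sole candidate).
B9 = 1 (sole candidate).
A1 = 1 (sole candidate).
E1 = 3 (sole candidate).
F1 = 5 (sole candidate).
H1 = 6 (sole candidate).
F2 = 1 (sole candidate).
H2 = 5 (sole candidate).
E3 = 4 (sole candidate).
D4 = 8 (sole candidate).
C6 = 5 (sole candidate).
G7 = 9: row 7 has {1,2,3,4,5,6,7,8}; col 7 has {1,3,4,6,7}; box has {1,2,3,4,6,7} → only 9 remains.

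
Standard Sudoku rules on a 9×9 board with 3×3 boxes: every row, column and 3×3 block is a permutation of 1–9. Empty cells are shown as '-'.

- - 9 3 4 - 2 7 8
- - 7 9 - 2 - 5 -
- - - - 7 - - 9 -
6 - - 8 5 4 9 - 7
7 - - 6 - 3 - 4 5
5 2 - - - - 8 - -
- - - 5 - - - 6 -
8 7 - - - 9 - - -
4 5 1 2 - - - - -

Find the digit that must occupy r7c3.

2

r1c1 = 1: row 1 has {2,3,4,7,8,9}; col 1 has {4,5,6,7,8}; box has {7,9} → only 1 remains.
r1c2 = 6: row 1 has {1,2,3,4,7,8,9}; col 2 has {2,5,7}; box has {1,7,9} → only 6 remains.
r1c6 = 5: row 1 has {1,2,3,4,6,7,8,9}; col 6 has {2,3,4,9}; box has {2,3,4,7,9} → only 5 remains.
r2c1 = 3: row 2 has {2,5,7,9}; col 1 has {1,4,5,6,7,8}; box has {1,6,7,9} → only 3 remains.
r3c1 = 2: row 3 has {7,9}; col 1 has {1,3,4,5,6,7,8}; box has {1,3,6,7,9} → only 2 remains.
r3c4 = 1: row 3 has {2,7,9}; col 4 has {2,3,5,6,8,9}; box has {2,3,4,5,7,9} → only 1 remains.
r4c3 = 3: row 4 has {4,5,6,7,8,9}; col 3 has {1,7,9}; box has {2,5,6,7} → only 3 remains.
r5c3 = 8: row 5 has {3,4,5,6,7}; col 3 has {1,3,7,9}; box has {2,3,5,6,7} → only 8 remains.
r5c7 = 1: row 5 has {3,4,5,6,7,8}; col 7 has {2,8,9}; box has {4,5,7,8,9} → only 1 remains.
r6c3 = 4: row 6 has {2,5,8}; col 3 has {1,3,7,8,9}; box has {2,3,5,6,7,8} → only 4 remains.
r6c4 = 7: row 6 has {2,4,5,8}; col 4 has {1,2,3,5,6,8,9}; box has {3,4,5,6,8} → only 7 remains.
r6c6 = 1: row 6 has {2,4,5,7,8}; col 6 has {2,3,4,5,9}; box has {3,4,5,6,7,8} → only 1 remains.
r6c8 = 3: row 6 has {1,2,4,5,7,8}; col 8 has {4,5,6,7,9}; box has {1,4,5,7,8,9} → only 3 remains.
r6c9 = 6: row 6 has {1,2,3,4,5,7,8}; col 9 has {5,7,8}; box has {1,3,4,5,7,8,9} → only 6 remains.
r7c1 = 9: row 7 has {5,6}; col 1 has {1,2,3,4,5,6,7,8}; box has {1,4,5,7,8} → only 9 remains.
r7c2 = 3: row 7 has {5,6,9}; col 2 has {2,5,6,7}; box has {1,4,5,7,8,9} → only 3 remains.
r7c3 = 2: row 7 has {3,5,6,9}; col 3 has {1,3,4,7,8,9}; box has {1,3,4,5,7,8,9} → only 2 remains.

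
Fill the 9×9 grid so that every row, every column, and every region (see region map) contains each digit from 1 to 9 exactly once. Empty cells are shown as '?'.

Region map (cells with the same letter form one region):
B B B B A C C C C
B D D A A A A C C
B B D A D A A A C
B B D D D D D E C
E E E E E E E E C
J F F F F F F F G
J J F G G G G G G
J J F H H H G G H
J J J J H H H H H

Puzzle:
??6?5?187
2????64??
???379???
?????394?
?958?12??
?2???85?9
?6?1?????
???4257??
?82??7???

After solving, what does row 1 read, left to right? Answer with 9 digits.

R1C4 = 9: row 1 has {1,5,6,7,8}; col 4 has {1,3,4,8}; region has {2,6} → only 9 remains.
R2C4 = 7 (sole candidate).
R3C7 = 8 (sole candidate).
R6C4 = 6 (sole candidate).
R7C7 = 3 (sole candidate).
R8C8 = 6 (sole candidate).
R9C4 = 5 (sole candidate).
R9C7 = 6 (sole candidate).
R2C5 = 1 (sole candidate).
R3C8 = 2 (sole candidate).
R4C4 = 2 (sole candidate).
R7C8 = 5 (sole candidate).
R2C2 = 5 (sole candidate).
R2C3 = 8 (sole candidate).
R2C9 = 3 (sole candidate).
R4C3 = 1 (sole candidate).
R4C5 = 6 (sole candidate).
R4C9 = 5 (sole candidate).
R5C5 = 3 (sole candidate).
R5C8 = 7 (sole candidate).
R6C5 = 4 (sole candidate).
R7C5 = 8 (sole candidate).
R9C5 = 9 (sole candidate).
R9C9 = 1 (sole candidate).
R2C8 = 9 (sole candidate).
R3C3 = 4 (sole candidate).
R3C9 = 6 (sole candidate).
R4C2 = 7 (sole candidate).
R5C1 = 6 (sole candidate).
R5C9 = 4 (sole candidate).
R7C9 = 2 (sole candidate).
R8C9 = 8 (sole candidate).
R9C8 = 3 (sole candidate).
R1C6 = 2: row 1 has {1,5,6,7,8,9}; col 6 has {1,3,5,6,7,8,9}; region has {1,3,4,5,6,7,8,9} → only 2 remains.
R3C2 = 1 (sole candidate).
R4C1 = 8 (sole candidate).
R6C8 = 1 (sole candidate).
R7C6 = 4 (sole candidate).
R8C2 = 3 (sole candidate).
R8C3 = 9 (sole candidate).
R9C1 = 4 (sole candidate).
R1C1 = 3: row 1 has {1,2,5,6,7,8,9}; col 1 has {2,4,6,8}; region has {1,2,6,7,8,9} → only 3 remains.
R1C2 = 4: row 1 has {1,2,3,5,6,7,8,9}; col 2 has {1,2,3,5,6,7,8,9}; region has {1,2,3,6,7,8,9} → only 4 remains.

346952187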